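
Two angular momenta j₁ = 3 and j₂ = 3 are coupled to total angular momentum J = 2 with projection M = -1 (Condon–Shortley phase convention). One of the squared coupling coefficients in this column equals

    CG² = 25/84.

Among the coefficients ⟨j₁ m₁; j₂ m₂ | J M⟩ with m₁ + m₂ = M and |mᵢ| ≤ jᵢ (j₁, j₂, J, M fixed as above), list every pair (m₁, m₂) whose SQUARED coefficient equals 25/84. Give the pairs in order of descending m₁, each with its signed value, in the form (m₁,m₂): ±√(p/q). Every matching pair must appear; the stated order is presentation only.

(2,-3): +√(25/84); (-3,2): +√(25/84)

Admissible pairs with m₁+m₂ = M = -1: (-3,2), (-2,1), (-1,0), (0,-1), (1,-2), (2,-3)
  (m₁,m₂)=(2,-3): CG² = 25/84, CG = +√(25/84)   ← matches the target
  (m₁,m₂)=(1,-2): CG² = 5/28, CG = −√(5/28)
  (m₁,m₂)=(0,-1): CG² = 1/42, CG = +√(1/42)
  (m₁,m₂)=(-1,0): CG² = 1/42, CG = +√(1/42)
  (m₁,m₂)=(-2,1): CG² = 5/28, CG = −√(5/28)
  (m₁,m₂)=(-3,2): CG² = 25/84, CG = +√(25/84)   ← matches the target
Pairs with CG² = 25/84: (2,-3): +√(25/84); (-3,2): +√(25/84)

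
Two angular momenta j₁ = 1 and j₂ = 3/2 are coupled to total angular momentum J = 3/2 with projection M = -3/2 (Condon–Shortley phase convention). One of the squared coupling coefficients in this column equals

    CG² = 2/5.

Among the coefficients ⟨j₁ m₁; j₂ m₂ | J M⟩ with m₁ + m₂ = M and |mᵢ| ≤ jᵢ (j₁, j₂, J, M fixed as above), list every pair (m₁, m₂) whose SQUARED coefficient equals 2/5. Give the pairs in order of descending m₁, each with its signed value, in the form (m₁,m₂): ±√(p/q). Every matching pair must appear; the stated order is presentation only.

(-1,-1/2): −√(2/5)

Admissible pairs with m₁+m₂ = M = -3/2: (-1,-1/2), (0,-3/2)
  (m₁,m₂)=(0,-3/2): CG² = 3/5, CG = +√(3/5)
  (m₁,m₂)=(-1,-1/2): CG² = 2/5, CG = −√(2/5)   ← matches the target
Pairs with CG² = 2/5: (-1,-1/2): −√(2/5)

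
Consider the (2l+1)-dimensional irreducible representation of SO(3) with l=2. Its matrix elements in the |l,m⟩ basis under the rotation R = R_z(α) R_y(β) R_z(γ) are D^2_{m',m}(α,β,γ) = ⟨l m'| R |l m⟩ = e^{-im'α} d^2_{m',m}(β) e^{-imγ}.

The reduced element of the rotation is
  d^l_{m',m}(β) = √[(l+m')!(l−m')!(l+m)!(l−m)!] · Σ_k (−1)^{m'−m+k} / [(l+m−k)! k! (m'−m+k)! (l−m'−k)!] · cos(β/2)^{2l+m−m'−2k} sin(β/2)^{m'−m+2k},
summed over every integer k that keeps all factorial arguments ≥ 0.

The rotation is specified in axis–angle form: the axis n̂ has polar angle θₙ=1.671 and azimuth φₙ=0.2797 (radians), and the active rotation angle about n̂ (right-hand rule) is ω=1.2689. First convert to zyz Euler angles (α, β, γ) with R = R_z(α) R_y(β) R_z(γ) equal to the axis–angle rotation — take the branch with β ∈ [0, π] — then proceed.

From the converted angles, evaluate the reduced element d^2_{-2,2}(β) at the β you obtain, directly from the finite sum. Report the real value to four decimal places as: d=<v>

Axis–angle → zyz. n̂ = (sinθₙcosφₙ, sinθₙsinφₙ, cosθₙ) = (+0.956317, +0.274683, -0.100036), ω = 1.2689.
R = I cosω + sinω [n̂]ₓ + (1−cosω) n̂n̂ᵀ gives
  R = [+0.939952, +0.280091, +0.195038; +0.089068, +0.350348, -0.932375; -0.329481, +0.893759, +0.304363]
β = atan2(√(R₁₃²+R₂₃²), R₃₃) = 1.261527; α = atan2(R₂₃, R₁₃) mod 2π = 4.918600; γ = atan2(R₃₂, −R₃₁) mod 2π = 1.217607
d^2_{-2,2}(β=1.2615) via the finite sum:
With c≡cos(β/2)=0.807578 and s≡sin(β/2)=0.589761, N=[1·24·24·1]^{1/2}=24.000000
k∈{4} keeps every argument non-negative
  k=4: (−1)^0·24.0000/(24)·0.8076^0·0.5898^4 = +0.120978
d^2_{-2,2}(1.2615) = +0.120978

d=0.1210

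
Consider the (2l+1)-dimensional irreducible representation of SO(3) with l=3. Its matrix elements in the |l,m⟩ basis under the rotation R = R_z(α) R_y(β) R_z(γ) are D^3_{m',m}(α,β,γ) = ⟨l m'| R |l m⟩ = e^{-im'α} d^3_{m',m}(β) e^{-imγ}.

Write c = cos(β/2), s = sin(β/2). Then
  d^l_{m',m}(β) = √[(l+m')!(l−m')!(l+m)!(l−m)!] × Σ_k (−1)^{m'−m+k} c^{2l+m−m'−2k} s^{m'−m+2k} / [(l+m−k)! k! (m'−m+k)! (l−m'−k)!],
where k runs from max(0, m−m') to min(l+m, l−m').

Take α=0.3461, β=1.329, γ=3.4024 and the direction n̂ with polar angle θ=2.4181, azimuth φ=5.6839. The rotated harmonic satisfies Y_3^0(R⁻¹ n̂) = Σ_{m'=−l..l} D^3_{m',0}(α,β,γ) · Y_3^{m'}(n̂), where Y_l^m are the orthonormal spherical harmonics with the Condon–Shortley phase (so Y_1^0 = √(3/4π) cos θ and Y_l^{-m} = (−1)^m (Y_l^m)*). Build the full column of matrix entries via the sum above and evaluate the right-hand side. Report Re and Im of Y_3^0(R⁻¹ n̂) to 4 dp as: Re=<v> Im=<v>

Need the full column D^3_{m',0} for m'=−3..3 at α=0.3461, β=1.3290, γ=3.4024.
cos(β/2)=0.787225, sin(β/2)=0.616666
d^3_{-3,0}: single k=3 term ⇒ +0.511636;  D = +0.259750+0.440796i
d^3_{-2,0}: k∈[2..3] ⇒ +0.799937 -0.490860 = +0.309078;  D = +0.237942+0.197263i
d^3_{-1,0}: k∈[1..3] ⇒ +0.645855 -1.188935 +0.243186 = -0.299894;  D = -0.282111-0.101733i
d^3_{0,0}: k∈[0..3] ⇒ +0.238009 -1.314431 +0.806565 -0.054992 = -0.324849;  D = -0.324849+0.000000i
d^3_{1,0}: k∈[0..2] ⇒ -0.645855 +1.188935 -0.243186 = +0.299894;  D = +0.282111-0.101733i
d^3_{2,0}: k∈[0..1] ⇒ +0.799937 -0.490860 = +0.309078;  D = +0.237942-0.197263i
d^3_{3,0}: single k=0 term ⇒ -0.511636;  D = -0.259750+0.440796i
Y_3^{m'}(θ=2.4181,φ=5.6839) and Σ D·Y over m':
  (+0.2598+0.4408i)·(-0.0272+0.1179i)  (+0.2379+0.1973i)·(-0.1221-0.3127i)  (-0.2821-0.1017i)·(+0.3195+0.2183i)  (-0.3248+0.0000i)·(+0.0535+0.0000i)  (+0.2821-0.1017i)·(-0.3195+0.2183i)  (+0.2379-0.1973i)·(-0.1221+0.3127i)  (-0.2598+0.4408i)·(+0.0272+0.1179i)
Y_3^0(R⁻¹ n̂) = -0.206119-0.000000i

Re=-0.2061 Im=0.0000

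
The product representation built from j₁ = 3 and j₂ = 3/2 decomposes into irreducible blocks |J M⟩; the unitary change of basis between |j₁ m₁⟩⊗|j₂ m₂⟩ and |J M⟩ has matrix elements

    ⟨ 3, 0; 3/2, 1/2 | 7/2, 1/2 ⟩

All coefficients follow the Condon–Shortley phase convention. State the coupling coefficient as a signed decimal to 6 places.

j₁+j₂−J=1  J+j₁−j₂=5  J−j₁+j₂=2  j₁+j₂+J+1=9
(j₁±m₁, j₂±m₂, J±M) = (3,3,2,1,4,3)
P² = 384/7
sum k=0..1:
  [0] +1/24 = 1/24
  [1] −1/12 = -1/12
S = -1/24
C² = P²·S² = 2/21 ; C = -0.308607

−√(2/21) = -0.308607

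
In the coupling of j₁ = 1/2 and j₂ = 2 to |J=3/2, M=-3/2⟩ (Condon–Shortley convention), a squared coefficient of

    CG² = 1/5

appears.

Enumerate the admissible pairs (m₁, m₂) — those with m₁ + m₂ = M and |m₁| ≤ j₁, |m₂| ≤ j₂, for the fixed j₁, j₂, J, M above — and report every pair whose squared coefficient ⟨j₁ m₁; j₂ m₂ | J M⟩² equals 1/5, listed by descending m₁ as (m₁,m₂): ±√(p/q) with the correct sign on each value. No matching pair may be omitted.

(-1/2,-1): −√(1/5)

Admissible pairs with m₁+m₂ = M = -3/2: (-1/2,-1), (1/2,-2)
  (m₁,m₂)=(1/2,-2): CG² = 4/5, CG = +√(4/5)
  (m₁,m₂)=(-1/2,-1): CG² = 1/5, CG = −√(1/5)   ← matches the target
Pairs with CG² = 1/5: (-1/2,-1): −√(1/5)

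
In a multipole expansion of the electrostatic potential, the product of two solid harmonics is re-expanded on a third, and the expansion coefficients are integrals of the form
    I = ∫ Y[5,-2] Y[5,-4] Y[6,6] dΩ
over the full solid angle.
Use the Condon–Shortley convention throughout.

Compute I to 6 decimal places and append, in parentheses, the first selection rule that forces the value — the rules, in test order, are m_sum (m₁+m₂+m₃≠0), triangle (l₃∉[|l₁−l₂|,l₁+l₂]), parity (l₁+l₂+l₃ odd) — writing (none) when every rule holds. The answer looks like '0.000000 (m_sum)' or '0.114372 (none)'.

m-sum 0 ✓  L=16 even ✓  0≤6≤10 ✓
Π(2lᵢ+1) = 11×11×13 = 1573
triangle coeff Δ(5,5,6) = 1/28588560
Σ_t [0,4]: t=0:+1/345600 t=1:−1/13824 t=2:+1/5184 t=3:−1/13824 t=4:+1/345600 = 7/129600
(3j)²=80/7293 [(5 5 6; 0 0 0)], sign=+1
Σ_t [1,1]: t=1:−1/3110400 = -1/3110400
(3j)²=21/1105 [(5 5 6; -2 -4 6)], sign=-1
⇒ 4πI² = 1232/3757
I = (-1)√(1232/3757/(4π)) = -0.16153991
No selection rule forces the value: the integral is nonzero (none).

-0.161540 (none)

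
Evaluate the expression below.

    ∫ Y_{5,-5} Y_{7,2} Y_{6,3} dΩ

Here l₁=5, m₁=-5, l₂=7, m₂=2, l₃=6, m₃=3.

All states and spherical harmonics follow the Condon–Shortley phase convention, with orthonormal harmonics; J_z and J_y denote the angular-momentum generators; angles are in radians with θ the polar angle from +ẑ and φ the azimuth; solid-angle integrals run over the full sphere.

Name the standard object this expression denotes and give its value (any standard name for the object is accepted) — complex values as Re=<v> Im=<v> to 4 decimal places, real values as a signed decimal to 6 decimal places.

Gaunt coefficient, +0.140567

This is a Gaunt coefficient — the integral of a triple product of spherical harmonics over the sphere.
Rules hold: Σm=0, L=18 even, 2≤6≤12.
N = 11·15·13 = 2145
Δ = 6!·4!·8!/19! = 1/174594420
Racah Σ t=1..5: t=1:−1/4147200 t=2:+1/207360 t=3:−1/82944 t=4:+1/207360 t=5:−1/4147200 = -1/345600
⇒ 3j(5 7 6; 0 0 0)² = 420/46189, sgn -1
Racah Σ t=6..6: t=6:+1/12441600 = 1/12441600
⇒ 3j(5 7 6; -5 2 3)² = 588/46189, sgn -1
4πI² = N·(3j₀)²·(3jₘ)² = 3704400/14919047
I = +1·√(0.2483/4π) = 0.14056703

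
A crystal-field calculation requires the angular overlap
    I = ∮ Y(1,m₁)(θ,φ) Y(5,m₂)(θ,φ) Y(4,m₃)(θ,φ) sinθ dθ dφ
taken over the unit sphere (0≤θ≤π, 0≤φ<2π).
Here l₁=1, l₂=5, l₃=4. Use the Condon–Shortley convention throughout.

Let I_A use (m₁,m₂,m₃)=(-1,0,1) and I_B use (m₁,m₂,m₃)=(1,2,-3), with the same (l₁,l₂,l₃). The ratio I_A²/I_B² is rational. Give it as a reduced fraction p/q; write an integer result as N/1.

10/3

l's match ⇒ only the (l;m) 3-j factors differ between A and B.
A: triangle coeff Δ(1,5,4) = 1/495; Σ_t [2,2]: t=2:+1/1440 = 1/1440; (3j)²=2/99 [(1 5 4; -1 0 1)], sign=-1
B: triangle coeff Δ(1,5,4) = 1/495; Σ_t [0,0]: t=0:+1/10080 = 1/10080; (3j)²=1/165 [(1 5 4; 1 2 -3)], sign=-1
I_A²/I_B² = (2/99)/(1/165) = 10/3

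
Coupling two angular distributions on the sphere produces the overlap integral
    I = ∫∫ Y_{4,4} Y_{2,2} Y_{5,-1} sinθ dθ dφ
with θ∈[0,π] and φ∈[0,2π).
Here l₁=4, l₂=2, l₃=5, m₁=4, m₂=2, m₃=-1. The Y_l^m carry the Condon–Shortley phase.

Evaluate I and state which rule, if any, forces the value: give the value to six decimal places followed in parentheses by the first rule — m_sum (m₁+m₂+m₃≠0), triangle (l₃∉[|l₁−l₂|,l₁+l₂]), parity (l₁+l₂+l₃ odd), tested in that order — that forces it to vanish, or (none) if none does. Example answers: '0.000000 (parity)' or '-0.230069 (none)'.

0.000000 (m_sum)

m-sum = 4 + 2 − 1 = 5 ≠ 0 ⇒ I = 0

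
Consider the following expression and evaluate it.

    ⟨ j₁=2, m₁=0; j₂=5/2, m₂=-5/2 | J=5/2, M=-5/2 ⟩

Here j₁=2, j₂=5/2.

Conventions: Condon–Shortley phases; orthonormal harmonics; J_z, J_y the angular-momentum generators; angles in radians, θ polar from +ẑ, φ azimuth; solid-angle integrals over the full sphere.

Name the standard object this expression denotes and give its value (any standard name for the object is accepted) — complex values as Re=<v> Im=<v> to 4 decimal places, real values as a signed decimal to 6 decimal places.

This is a Clebsch–Gordan (vector-coupling) coefficient.
j₁+j₂−J=2  J+j₁−j₂=2  J−j₁+j₂=3  j₁+j₂+J+1=8
(j₁±m₁, j₂±m₂, J±M) = (2,2,0,5,0,5)
P² = 1440/7
sum k=0..0:
  [0] +1/24 = 1/24
S = 1/24
C² = P²·S² = 5/14 ; C = +0.597614

Clebsch–Gordan coefficient, +√(5/14) ≈ +0.597614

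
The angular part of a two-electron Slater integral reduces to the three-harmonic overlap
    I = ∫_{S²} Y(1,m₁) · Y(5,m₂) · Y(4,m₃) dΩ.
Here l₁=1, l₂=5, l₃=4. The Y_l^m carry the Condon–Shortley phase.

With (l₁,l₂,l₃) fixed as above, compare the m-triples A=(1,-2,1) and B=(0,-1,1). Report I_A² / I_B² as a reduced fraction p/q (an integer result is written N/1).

7/8

Shared (l₁,l₂,l₃)=(1,5,4): N and (l;000)² cancel in I_A²/I_B².
A: Δ = 2!·0!·8!/11! = 1/495; Racah Σ t=0..0: t=0:+1/1440 = 1/1440; ⇒ 3j(1 5 4; 1 -2 1)² = 7/165, sgn -1
B: Δ = 2!·0!·8!/11! = 1/495; Racah Σ t=1..1: t=1:−1/720 = -1/720; ⇒ 3j(1 5 4; 0 -1 1)² = 8/165, sgn +1
I_A²/I_B² = (7/165)/(8/165) = 7/8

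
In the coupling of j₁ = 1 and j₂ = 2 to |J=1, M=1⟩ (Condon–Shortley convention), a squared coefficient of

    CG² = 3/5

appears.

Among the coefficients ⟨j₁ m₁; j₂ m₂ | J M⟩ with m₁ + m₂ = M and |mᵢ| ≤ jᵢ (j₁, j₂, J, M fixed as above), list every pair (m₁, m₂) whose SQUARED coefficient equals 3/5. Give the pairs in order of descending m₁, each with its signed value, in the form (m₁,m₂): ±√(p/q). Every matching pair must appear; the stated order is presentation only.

(-1,2): +√(3/5)

Admissible pairs with m₁+m₂ = M = 1: (-1,2), (0,1), (1,0)
  (m₁,m₂)=(1,0): CG² = 1/10, CG = +√(1/10)
  (m₁,m₂)=(0,1): CG² = 3/10, CG = −√(3/10)
  (m₁,m₂)=(-1,2): CG² = 3/5, CG = +√(3/5)   ← matches the target
Pairs with CG² = 3/5: (-1,2): +√(3/5)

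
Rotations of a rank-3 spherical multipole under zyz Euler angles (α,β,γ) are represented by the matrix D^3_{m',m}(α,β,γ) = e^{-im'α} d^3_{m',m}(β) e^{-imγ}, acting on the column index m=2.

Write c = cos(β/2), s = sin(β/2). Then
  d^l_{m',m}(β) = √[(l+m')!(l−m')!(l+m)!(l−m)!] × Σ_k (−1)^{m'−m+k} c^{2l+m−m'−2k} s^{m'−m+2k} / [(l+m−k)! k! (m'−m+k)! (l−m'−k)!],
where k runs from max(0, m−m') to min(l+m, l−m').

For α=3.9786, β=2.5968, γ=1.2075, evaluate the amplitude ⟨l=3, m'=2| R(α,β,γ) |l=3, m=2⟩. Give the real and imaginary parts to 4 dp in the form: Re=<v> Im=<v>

D^3_{2,2}(3.9786,2.5968,1.2075) = e^{-i·2·3.9786}·d^3_{2,2}(2.5968)·e^{-i·2·1.2075}. Compute d first:
With c≡cos(β/2)=0.269040 and s≡sin(β/2)=0.963129, N=[120·1·120·1]^{1/2}=120.000000
The bounds max(0,m−m')=0 and min(l+m,l−m')=1 give 2 terms
  k=0: (−1)^0·120.0000/(120)·0.2690^6·0.9631^0 = +0.000379
  k=1: (−1)^1·120.0000/(24)·0.2690^4·0.9631^2 = -0.024300
d^3_{2,2}(2.5968) = +0.000379 -0.024300 = -0.023921
Phases: e^{-i·(2)·3.9786}=-0.103035-0.994678i, e^{-i·(2)·1.2075}=-0.747442-0.664327i ⇒ D=+0.013964-0.019422i

Re=0.0140 Im=-0.0194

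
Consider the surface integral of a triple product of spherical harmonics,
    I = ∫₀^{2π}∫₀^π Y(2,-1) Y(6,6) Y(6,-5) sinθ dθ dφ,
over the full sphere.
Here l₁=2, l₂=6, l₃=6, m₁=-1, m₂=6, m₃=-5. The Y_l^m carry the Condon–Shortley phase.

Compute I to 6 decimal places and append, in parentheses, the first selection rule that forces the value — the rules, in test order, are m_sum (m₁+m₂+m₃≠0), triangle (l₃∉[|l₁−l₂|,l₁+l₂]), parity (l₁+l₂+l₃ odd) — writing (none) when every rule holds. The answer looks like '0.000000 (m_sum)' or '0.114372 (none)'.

Checks pass: Σm=0; 14 even; l₃=6∈[4,8].
(2·2+1)(2·6+1)(2·6+1) = 845
Δ: 2! 2! 10! / 15! → 1/90090
sum: t=0:+1/69120 t=1:−1/14400 t=2:+1/69120 = -7/172800
3j²(2 6 6; 0 0 0) = Δ·Π!·Σ² = 14/715  (sign -1)
sum: t=2:+1/7257600 = 1/7257600
3j²(2 6 6; -1 6 -5) = Δ·Π!·Σ² = 11/455  (sign -1)
combine: 4πI² = 845·14/715·11/455 = 2/5
take √, sign +1: I = 0.17841241
No selection rule forces the value: the integral is nonzero (none).

0.178412 (none)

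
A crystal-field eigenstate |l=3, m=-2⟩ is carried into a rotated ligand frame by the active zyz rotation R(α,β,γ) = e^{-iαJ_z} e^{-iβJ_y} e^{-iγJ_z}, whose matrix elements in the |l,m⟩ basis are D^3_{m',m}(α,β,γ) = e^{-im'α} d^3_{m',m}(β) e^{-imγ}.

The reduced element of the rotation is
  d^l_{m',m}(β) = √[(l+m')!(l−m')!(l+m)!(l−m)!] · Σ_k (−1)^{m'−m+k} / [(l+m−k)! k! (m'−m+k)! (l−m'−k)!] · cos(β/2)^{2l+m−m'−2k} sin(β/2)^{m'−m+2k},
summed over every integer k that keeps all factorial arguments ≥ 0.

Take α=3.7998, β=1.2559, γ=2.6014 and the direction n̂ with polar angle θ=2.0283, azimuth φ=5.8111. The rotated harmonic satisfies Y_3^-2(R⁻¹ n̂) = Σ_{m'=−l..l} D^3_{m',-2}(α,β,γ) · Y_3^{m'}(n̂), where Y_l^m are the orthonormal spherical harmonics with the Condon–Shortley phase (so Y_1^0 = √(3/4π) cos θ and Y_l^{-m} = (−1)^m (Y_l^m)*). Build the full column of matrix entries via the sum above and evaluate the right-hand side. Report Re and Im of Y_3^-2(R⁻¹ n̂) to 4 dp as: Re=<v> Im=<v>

Need the full column D^3_{m',-2} for m'=−3..3 at α=3.7998, β=1.2559, γ=2.6014.
cos(β/2)=0.809234, sin(β/2)=0.587487
d^3_{-3,-2}: single k=1 term ⇒ +0.499394;  D = -0.312678-0.389393i
d^3_{-2,-2}: k∈[0..1] ⇒ +0.280830 -0.740052 = -0.459222;  D = -0.446490-0.107386i
d^3_{-1,-2}: k∈[0..1] ⇒ -0.644715 +0.679589 = +0.034874;  D = -0.031812+0.014290i
d^3_{0,-2}: k∈[0..1] ⇒ +0.810686 -0.427269 = +0.383417;  D = +0.180585-0.338227i
d^3_{1,-2}: k∈[0..1] ⇒ -0.679589 +0.179088 = -0.500502;  D = -0.083589-0.493472i
d^3_{2,-2}: k∈[0..1] ⇒ +0.390042 -0.041114 = +0.348928;  D = -0.256542-0.236510i
d^3_{3,-2}: single k=0 term ⇒ -0.138721;  D = -0.138201-0.011996i
Y_3^{m'}(θ=2.0283,φ=5.8111) and Σ D·Y over m':
  (-0.3127-0.3894i)·(+0.0464+0.2977i)  (-0.4465-0.1074i)·(-0.2131-0.2943i)  (-0.0318+0.0143i)·(-0.0063-0.0032i)  (+0.1806-0.3382i)·(+0.3337+0.0000i)  (-0.0836-0.4935i)·(+0.0063-0.0032i)  (-0.2565-0.2365i)·(-0.2131+0.2943i)  (-0.1382-0.0120i)·(-0.0464+0.2977i)
Y_3^-2(R⁻¹ n̂) = +0.357587-0.138250i

Re=0.3576 Im=-0.1382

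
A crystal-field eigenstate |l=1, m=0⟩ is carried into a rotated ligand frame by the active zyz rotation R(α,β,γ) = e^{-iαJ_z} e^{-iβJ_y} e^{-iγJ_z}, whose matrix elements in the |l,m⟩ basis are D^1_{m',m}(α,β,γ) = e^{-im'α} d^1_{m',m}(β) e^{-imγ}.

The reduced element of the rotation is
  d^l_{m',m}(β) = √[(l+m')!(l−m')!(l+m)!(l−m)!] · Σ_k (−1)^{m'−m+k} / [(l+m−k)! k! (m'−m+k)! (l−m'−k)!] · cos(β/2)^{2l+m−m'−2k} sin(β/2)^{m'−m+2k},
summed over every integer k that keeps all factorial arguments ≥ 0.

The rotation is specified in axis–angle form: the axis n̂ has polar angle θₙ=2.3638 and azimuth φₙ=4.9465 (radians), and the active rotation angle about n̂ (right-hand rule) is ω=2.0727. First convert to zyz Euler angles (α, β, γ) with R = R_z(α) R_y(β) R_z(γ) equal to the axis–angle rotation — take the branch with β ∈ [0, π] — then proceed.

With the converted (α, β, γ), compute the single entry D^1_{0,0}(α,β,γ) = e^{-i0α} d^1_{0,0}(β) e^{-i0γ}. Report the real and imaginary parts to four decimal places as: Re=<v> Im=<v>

Re=0.2707 Im=0.0000

Axis–angle → zyz. n̂ = (sinθₙcosφₙ, sinθₙsinφₙ, cosθₙ) = (+0.162781, -0.682567, -0.712464), ω = 2.0727.
R = I cosω + sinω [n̂]ₓ + (1−cosω) n̂n̂ᵀ gives
  R = [-0.441850, +0.460032, -0.770156; -0.789158, +0.208943, +0.577558; +0.426613, +0.862968, +0.270716]
β = atan2(√(R₁₃²+R₂₃²), R₃₃) = 1.296659; α = atan2(R₂₃, R₁₃) mod 2π = 2.498140; γ = atan2(R₃₂, −R₃₁) mod 2π = 2.029918
Split into d^1_{0,0}(β=1.2967) × two z-phases.
c=cos(1.296659/2)=0.797094, s=sin(1.296659/2)=0.603856; N=√[1·1·1·1]=1.000000
k∈{0,1} keeps every argument non-negative
  k=0: (−1)^0·1.0000/(1)·0.7971^2·0.6039^0 = +0.635358
  k=1: (−1)^1·1.0000/(1)·0.7971^0·0.6039^2 = -0.364642
d^1_{0,0}(1.2967) = +0.635358 -0.364642 = +0.270716
Attach z-rotation phases: D = e^{-i(0)(2.4981)}·(+0.270716)·e^{-i(0)(2.0299)} = +0.270716+0.000000i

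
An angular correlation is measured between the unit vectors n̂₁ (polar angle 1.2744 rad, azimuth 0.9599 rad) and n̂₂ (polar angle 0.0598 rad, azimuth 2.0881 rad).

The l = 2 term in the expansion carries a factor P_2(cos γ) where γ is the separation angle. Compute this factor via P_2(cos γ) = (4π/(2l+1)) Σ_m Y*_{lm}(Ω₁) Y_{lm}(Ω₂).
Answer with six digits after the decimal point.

Summing Y*_{l m}(θ₁,φ₁)·Y_{l m}(θ₂,φ₂) over m ∈ [−2, 2]; prefactor 4π/(2·2+1) = 2.513274:
  m=-2: Y*=-0.120823+0.332021i  Y=-0.000705+0.001186i  product -0.000309-0.000377i
  m=-1: Y*=+0.123785+0.176772i  Y=-0.022792-0.040058i  product +0.004260-0.008988i
  m=+0: Y*=-0.234675-0.000000i  Y=+0.627404+0.000000i  product -0.147236-0.000000i
  m=+1: Y*=-0.123785+0.176772i  Y=+0.022792-0.040058i  product +0.004260+0.008988i
  m=+2: Y*=-0.120823-0.332021i  Y=-0.000705-0.001186i  product -0.000309+0.000377i
Total Σ_m = -0.139334+0.000000i. Multiply by 2.513274: -0.350184+0.000000i. P_2(cos γ) = -0.350184

-0.350184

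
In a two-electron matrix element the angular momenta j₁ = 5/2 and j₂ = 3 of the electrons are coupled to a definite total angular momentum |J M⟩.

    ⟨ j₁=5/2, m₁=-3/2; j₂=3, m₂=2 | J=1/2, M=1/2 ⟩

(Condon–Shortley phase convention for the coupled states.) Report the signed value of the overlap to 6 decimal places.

triangle: 5!*0!*1!/7! = 120/5040
(j±m)!: 1!*4!*5!*1!*1!*0! = 2880
prefactor² = (2J+1)*Δ*N² = 960/7
  k=4: +1/(4!*1!*0!*1!*0!*0!) = 1/24
Σ = 1/24  ⇒  CG² = 960/7*(1/24)² = 5/21
CG = +√(5/21) = +0.487950

+0.487950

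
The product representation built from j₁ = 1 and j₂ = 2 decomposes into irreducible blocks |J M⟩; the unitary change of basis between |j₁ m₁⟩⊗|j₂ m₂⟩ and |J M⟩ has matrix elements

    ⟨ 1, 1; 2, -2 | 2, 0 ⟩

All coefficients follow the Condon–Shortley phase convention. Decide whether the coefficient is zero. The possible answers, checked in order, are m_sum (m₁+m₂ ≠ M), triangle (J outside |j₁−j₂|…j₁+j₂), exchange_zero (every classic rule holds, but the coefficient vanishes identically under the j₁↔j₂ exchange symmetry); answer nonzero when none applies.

m-sum: m₁+m₂ = 1+(-2) = -1, M = 0  ✗ ⇒ coefficient is 0

m_sum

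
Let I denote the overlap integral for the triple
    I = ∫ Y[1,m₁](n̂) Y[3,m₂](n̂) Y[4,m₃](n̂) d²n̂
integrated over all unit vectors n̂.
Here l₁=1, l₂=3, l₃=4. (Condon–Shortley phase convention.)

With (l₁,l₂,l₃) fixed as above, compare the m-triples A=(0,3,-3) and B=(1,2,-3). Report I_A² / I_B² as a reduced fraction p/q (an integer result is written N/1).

1/3

Shared (l₁,l₂,l₃)=(1,3,4): N and (l;000)² cancel in I_A²/I_B².
A: Δ = 0!·2!·6!/9! = 1/252; Racah Σ t=0..0: t=0:+1/720 = 1/720; ⇒ 3j(1 3 4; 0 3 -3)² = 1/36, sgn -1
B: Δ = 0!·2!·6!/9! = 1/252; Racah Σ t=0..0: t=0:+1/240 = 1/240; ⇒ 3j(1 3 4; 1 2 -3)² = 1/12, sgn -1
I_A²/I_B² = (1/36)/(1/12) = 1/3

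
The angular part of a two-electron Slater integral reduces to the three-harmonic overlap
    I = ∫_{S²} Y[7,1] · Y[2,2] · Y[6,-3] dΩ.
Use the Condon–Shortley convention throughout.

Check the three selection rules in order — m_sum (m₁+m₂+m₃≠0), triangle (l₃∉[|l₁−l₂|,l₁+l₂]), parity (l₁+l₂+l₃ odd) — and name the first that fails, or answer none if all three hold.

azimuthal sum: 1 + 2 − 3 = 0  ✓
5 ≤ 6 ≤ 9 (triangle on l)  ✓
L = 7 + 2 + 6 = 15 (odd)  ✗

parity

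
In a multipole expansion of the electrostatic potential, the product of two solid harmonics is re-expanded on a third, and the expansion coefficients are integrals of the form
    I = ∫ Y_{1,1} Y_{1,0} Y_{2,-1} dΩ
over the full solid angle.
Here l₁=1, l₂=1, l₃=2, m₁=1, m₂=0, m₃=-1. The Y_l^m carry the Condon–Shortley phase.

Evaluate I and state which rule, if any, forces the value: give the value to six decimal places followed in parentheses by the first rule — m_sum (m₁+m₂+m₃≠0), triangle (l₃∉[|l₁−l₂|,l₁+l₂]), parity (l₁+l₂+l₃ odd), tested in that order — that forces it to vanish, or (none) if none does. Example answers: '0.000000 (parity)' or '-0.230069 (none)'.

m-sum 0 ✓  L=4 even ✓  0≤2≤2 ✓
Π(2lᵢ+1) = 3×3×5 = 45
triangle coeff Δ(1,1,2) = 1/30
Σ_t [0,0]: t=0:+1/1 = 1/1
(3j)²=2/15 [(1 1 2; 0 0 0)], sign=+1
Σ_t [0,0]: t=0:+1/2 = 1/2
(3j)²=1/10 [(1 1 2; 1 0 -1)], sign=-1
⇒ 4πI² = 3/5
I = (-1)√(3/5/(4π)) = -0.21850969
No selection rule forces the value: the integral is nonzero (none).

-0.218510 (none)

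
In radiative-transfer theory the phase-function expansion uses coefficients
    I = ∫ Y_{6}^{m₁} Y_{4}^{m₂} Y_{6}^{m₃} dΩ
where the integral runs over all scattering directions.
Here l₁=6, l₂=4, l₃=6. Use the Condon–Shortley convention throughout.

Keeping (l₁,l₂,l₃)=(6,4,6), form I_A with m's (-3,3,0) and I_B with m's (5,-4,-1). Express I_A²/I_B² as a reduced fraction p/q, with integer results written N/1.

63/55

Shared (l₁,l₂,l₃)=(6,4,6): N and (l;000)² cancel in I_A²/I_B².
A: Δ = 4!·8!·4!/17! = 1/15315300; Racah Σ t=3..4: t=3:−1/207360 t=4:+1/103680 = 1/207360; ⇒ 3j(6 4 6; -3 3 0)² = 21/2431, sgn +1
B: Δ = 4!·8!·4!/17! = 1/15315300; Racah Σ t=0..0: t=0:+1/2903040 = 1/2903040; ⇒ 3j(6 4 6; 5 -4 -1)² = 5/663, sgn -1
I_A²/I_B² = (21/2431)/(5/663) = 63/55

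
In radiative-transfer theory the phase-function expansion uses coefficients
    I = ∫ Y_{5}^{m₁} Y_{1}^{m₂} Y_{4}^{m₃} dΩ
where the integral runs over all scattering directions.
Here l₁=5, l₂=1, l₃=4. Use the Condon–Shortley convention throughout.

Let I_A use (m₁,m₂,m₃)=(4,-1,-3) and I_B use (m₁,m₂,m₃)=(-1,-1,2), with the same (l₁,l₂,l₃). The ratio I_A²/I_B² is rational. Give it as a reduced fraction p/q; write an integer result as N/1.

Same 5,1,4: normalisation and zero-m 3j drop out of the ratio.
A: Δ: 2! 8! 0! / 11! → 1/495; sum: t=0:+1/10080 = 1/10080; 3j²(5 1 4; 4 -1 -3) = Δ·Π!·Σ² = 4/55  (sign -1)
B: Δ: 2! 8! 0! / 11! → 1/495; sum: t=0:+1/2880 = 1/2880; 3j²(5 1 4; -1 -1 2) = Δ·Π!·Σ² = 2/165  (sign +1)
I_A²/I_B² = (4/55)/(2/165) = 6/1

6/1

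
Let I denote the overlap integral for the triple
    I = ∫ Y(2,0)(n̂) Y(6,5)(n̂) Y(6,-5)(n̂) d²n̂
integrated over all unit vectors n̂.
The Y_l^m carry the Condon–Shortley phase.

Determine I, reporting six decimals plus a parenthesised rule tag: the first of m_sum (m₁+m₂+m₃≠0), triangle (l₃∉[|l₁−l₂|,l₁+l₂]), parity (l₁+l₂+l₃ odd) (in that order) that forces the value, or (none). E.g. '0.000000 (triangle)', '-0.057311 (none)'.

0.126157 (none)

Checks pass: Σm=0; 14 even; l₃=6∈[4,8].
(2·2+1)(2·6+1)(2·6+1) = 845
Δ: 2! 2! 10! / 15! → 1/90090
sum: t=0:+1/69120 t=1:−1/14400 t=2:+1/69120 = -7/172800
3j²(2 6 6; 0 0 0) = Δ·Π!·Σ² = 14/715  (sign -1)
sum: t=1:−1/3628800 t=2:+1/1451520 = 1/2419200
3j²(2 6 6; 0 5 -5) = Δ·Π!·Σ² = 11/910  (sign -1)
combine: 4πI² = 845·14/715·11/910 = 1/5
take √, sign +1: I = 0.12615663
No selection rule forces the value: the integral is nonzero (none).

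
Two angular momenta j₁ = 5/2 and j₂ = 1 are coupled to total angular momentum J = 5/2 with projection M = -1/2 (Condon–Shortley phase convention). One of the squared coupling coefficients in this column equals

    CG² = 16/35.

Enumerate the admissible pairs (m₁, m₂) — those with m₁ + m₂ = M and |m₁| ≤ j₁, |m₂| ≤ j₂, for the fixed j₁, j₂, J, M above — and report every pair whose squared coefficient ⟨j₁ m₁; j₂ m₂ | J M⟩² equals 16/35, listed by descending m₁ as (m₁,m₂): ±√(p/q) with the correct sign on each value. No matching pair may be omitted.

Admissible pairs with m₁+m₂ = M = -1/2: (-3/2,1), (-1/2,0), (1/2,-1)
  (m₁,m₂)=(1/2,-1): CG² = 18/35, CG = +√(18/35)
  (m₁,m₂)=(-1/2,0): CG² = 1/35, CG = −√(1/35)
  (m₁,m₂)=(-3/2,1): CG² = 16/35, CG = −√(16/35)   ← matches the target
Pairs with CG² = 16/35: (-3/2,1): −√(16/35)

(-3/2,1): −√(16/35)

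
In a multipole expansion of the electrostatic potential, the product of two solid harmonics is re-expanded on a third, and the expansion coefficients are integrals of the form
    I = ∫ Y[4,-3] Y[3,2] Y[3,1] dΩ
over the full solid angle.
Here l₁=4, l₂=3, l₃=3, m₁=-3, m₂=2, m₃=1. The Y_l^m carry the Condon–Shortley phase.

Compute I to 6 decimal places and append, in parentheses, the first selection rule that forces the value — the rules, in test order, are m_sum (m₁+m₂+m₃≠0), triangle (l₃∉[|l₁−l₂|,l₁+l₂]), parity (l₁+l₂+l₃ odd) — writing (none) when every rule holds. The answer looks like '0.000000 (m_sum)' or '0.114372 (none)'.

-0.095955 (none)

Rules hold: Σm=0, L=10 even, 1≤3≤7.
N = 9·7·7 = 441
Δ = 4!·4!·2!/11! = 1/34650
Racah Σ t=1..3: t=1:−1/72 t=2:+1/16 t=3:−1/72 = 5/144
⇒ 3j(4 3 3; 0 0 0)² = 2/77, sgn -1
Racah Σ t=3..4: t=3:−1/288 t=4:+1/144 = 1/288
⇒ 3j(4 3 3; -3 2 1)² = 1/99, sgn +1
4πI² = N·(3j₀)²·(3jₘ)² = 14/121
I = -1·√(0.115702/4π) = -0.09595473
No selection rule forces the value: the integral is nonzero (none).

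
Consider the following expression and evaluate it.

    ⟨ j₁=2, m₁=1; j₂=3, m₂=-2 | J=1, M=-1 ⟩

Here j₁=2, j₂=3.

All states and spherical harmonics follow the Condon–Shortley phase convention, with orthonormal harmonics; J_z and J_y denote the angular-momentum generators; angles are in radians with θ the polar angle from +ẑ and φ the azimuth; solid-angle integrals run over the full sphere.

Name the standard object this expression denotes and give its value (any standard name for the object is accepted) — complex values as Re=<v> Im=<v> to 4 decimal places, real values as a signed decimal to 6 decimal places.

This is a Clebsch–Gordan (vector-coupling) coefficient.
triangle: 4!×0!×2!/7! = 48/5040
(j±m)!: 3!×1!×1!×5!×0!×2! = 1440
prefactor² = (2J+1)×Δ×N² = 288/7
  k=1: −1/(1!×3!×0!×0!×0!×2!) = -1/12
Σ = -1/12  ⇒  CG² = 288/7×(-1/12)² = 2/7
CG = −√(2/7) = -0.534522

Clebsch–Gordan coefficient, −√(2/7) ≈ -0.534522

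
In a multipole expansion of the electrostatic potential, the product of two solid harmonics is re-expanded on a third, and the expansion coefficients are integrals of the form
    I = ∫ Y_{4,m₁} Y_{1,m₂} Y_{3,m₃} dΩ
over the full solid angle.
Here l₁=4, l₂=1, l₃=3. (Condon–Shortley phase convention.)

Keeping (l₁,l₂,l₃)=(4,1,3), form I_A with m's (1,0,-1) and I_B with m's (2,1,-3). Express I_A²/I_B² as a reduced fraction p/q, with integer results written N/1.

15/1

Same 4,1,3: normalisation and zero-m 3j drop out of the ratio.
A: Δ: 2! 6! 0! / 9! → 1/252; sum: t=1:−1/48 = -1/48; 3j²(4 1 3; 1 0 -1) = Δ·Π!·Σ² = 5/84  (sign -1)
B: Δ: 2! 6! 0! / 9! → 1/252; sum: t=2:+1/1440 = 1/1440; 3j²(4 1 3; 2 1 -3) = Δ·Π!·Σ² = 1/252  (sign +1)
I_A²/I_B² = (5/84)/(1/252) = 15/1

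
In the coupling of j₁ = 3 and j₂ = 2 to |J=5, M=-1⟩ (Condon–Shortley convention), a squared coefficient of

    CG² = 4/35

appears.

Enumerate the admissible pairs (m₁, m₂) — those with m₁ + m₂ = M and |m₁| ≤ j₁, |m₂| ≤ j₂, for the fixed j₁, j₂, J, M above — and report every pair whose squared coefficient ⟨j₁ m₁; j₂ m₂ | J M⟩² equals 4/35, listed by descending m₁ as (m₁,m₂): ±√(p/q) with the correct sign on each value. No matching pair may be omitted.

(-2,1): +√(4/35)

Admissible pairs with m₁+m₂ = M = -1: (-3,2), (-2,1), (-1,0), (0,-1), (1,-2)
  (m₁,m₂)=(1,-2): CG² = 1/14, CG = +√(1/14)
  (m₁,m₂)=(0,-1): CG² = 8/21, CG = +√(8/21)
  (m₁,m₂)=(-1,0): CG² = 3/7, CG = +√(3/7)
  (m₁,m₂)=(-2,1): CG² = 4/35, CG = +√(4/35)   ← matches the target
  (m₁,m₂)=(-3,2): CG² = 1/210, CG = +√(1/210)
Pairs with CG² = 4/35: (-2,1): +√(4/35)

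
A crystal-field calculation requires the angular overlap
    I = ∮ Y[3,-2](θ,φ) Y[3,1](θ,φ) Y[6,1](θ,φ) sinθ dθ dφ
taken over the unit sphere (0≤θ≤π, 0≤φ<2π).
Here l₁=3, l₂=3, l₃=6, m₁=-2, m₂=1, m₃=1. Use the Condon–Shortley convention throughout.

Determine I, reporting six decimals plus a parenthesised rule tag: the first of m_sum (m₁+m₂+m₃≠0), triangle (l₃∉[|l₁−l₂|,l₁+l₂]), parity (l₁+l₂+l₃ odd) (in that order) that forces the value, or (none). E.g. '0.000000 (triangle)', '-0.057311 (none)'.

Checks pass: Σm=0; 12 even; l₃=6∈[0,6].
(2·3+1)(2·3+1)(2·6+1) = 637
Δ: 0! 6! 6! / 13! → 1/12012
sum: t=0:+1/1296 = 1/1296
3j²(3 3 6; 0 0 0) = Δ·Π!·Σ² = 100/3003  (sign +1)
sum: t=0:+1/5760 = 1/5760
3j²(3 3 6; -2 1 1) = Δ·Π!·Σ² = 5/572  (sign -1)
combine: 4πI² = 637·100/3003·5/572 = 875/4719
take √, sign -1: I = -0.12147142
No selection rule forces the value: the integral is nonzero (none).

-0.121471 (none)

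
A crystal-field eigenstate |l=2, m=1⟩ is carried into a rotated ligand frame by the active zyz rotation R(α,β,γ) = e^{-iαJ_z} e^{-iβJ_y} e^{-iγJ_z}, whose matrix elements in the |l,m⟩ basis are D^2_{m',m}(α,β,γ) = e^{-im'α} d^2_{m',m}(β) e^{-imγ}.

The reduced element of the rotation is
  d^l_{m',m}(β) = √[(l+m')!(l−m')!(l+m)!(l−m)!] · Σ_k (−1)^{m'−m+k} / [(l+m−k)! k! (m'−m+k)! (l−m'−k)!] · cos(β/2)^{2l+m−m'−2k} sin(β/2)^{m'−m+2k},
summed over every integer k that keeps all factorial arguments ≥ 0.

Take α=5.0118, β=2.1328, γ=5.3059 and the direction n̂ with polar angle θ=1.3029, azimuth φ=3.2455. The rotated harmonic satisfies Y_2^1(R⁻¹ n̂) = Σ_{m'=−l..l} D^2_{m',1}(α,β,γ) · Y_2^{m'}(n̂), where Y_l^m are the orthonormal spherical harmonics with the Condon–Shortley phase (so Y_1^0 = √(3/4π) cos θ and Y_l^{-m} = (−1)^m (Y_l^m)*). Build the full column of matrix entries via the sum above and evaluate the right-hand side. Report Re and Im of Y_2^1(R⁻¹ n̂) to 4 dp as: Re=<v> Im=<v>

Need the full column D^2_{m',1} for m'=−2..2 at α=5.0118, β=2.1328, γ=5.3059.
cos(β/2)=0.483279, sin(β/2)=0.875466
d^2_{-2,1}: single k=3 term ⇒ +0.648554;  D = +0.003444-0.648545i
d^2_{-1,1}: k∈[2..3] ⇒ +0.537027 -0.587432 = -0.050405;  D = -0.048241+0.014611i
d^2_{0,1}: k∈[1..2] ⇒ +0.242052 -0.794314 = -0.552261;  D = -0.308866-0.457815i
d^2_{1,1}: k∈[0..1] ⇒ +0.054550 -0.537027 = -0.482477;  D = +0.302580-0.375805i
d^2_{2,1}: single k=0 term ⇒ -0.197635;  D = +0.183649+0.073025i
Y_2^{m'}(θ=1.3029,φ=3.2455) and Σ D·Y over m':
  (+0.0034-0.6485i)·(+0.3515-0.0741i)  (-0.0482+0.0146i)·(-0.1961+0.0205i)  (-0.3089-0.4578i)·(-0.2491+0.0000i)  (+0.3026-0.3758i)·(+0.1961+0.0205i)  (+0.1836+0.0730i)·(+0.3515+0.0741i)
Y_2^1(R⁻¹ n̂) = +0.165416-0.146263i

Re=0.1654 Im=-0.1463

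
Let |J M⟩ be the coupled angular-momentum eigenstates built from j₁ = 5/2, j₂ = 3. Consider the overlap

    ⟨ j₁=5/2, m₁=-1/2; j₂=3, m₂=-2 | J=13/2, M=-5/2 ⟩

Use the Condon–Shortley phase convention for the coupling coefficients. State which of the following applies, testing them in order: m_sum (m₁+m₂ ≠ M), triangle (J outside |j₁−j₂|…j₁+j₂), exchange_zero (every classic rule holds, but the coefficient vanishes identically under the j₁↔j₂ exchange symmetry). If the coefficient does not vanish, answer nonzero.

m-sum: m₁+m₂ = -1/2+(-2) = -5/2, M = -5/2  ✓
triangle: need |j₁−j₂| ≤ J ≤ j₁+j₂, i.e. J ∈ [1/2, 11/2]; J = 13/2 is outside ✗ ⇒ coefficient is 0

triangle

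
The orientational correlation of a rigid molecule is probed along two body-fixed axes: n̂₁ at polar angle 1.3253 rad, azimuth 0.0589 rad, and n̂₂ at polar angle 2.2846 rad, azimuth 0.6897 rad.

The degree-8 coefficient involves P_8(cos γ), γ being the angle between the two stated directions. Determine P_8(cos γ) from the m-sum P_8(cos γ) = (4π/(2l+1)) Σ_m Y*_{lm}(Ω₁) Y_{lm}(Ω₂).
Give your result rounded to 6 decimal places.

Expand P_8 via completeness: Σ_{m} conj(Y_{8,m}) at Ω₁ times Y_{8,m} at Ω₂ —
  term(m=-8) = +0.007275+0.020965i   from Y*(Ω₁)=+0.359992+0.183407i, Y(Ω₂)=+0.039600+0.038061i
  term(m=-7) = +0.022535-0.073685i   from Y*(Ω₁)=+0.370978+0.162254i, Y(Ω₂)=-0.021933-0.189032i
  term(m=-6) = +0.010903-0.008172i   from Y*(Ω₁)=-0.033535-0.012371i, Y(Ω₂)=-0.207051+0.320070i
  term(m=-5) = -0.161641+0.002006i   from Y*(Ω₁)=-0.343346-0.104144i, Y(Ω₂)=+0.429495-0.136116i
  term(m=-4) = +0.014974+0.010654i   from Y*(Ω₁)=-0.089982-0.021601i, Y(Ω₂)=-0.184212-0.074174i
  term(m=-3) = -0.023698-0.071128i   from Y*(Ω₁)=+0.305244+0.054505i, Y(Ω₂)=-0.115560-0.212386i
  term(m=-2) = -0.015243+0.047717i   from Y*(Ω₁)=+0.144600+0.017113i, Y(Ω₂)=-0.065442+0.337735i
  term(m=-1) = +0.021146-0.015444i   from Y*(Ω₁)=-0.283149-0.016697i, Y(Ω₂)=-0.071219+0.058744i
  term(m=+0) = -0.057404-0.000000i   from Y*(Ω₁)=-0.160323-0.000000i, Y(Ω₂)=+0.358053+0.000000i
  term(m=+1) = +0.021146+0.015444i   from Y*(Ω₁)=+0.283149-0.016697i, Y(Ω₂)=+0.071219+0.058744i
  term(m=+2) = -0.015243-0.047717i   from Y*(Ω₁)=+0.144600-0.017113i, Y(Ω₂)=-0.065442-0.337735i
  term(m=+3) = -0.023698+0.071128i   from Y*(Ω₁)=-0.305244+0.054505i, Y(Ω₂)=+0.115560-0.212386i
  term(m=+4) = +0.014974-0.010654i   from Y*(Ω₁)=-0.089982+0.021601i, Y(Ω₂)=-0.184212+0.074174i
  term(m=+5) = -0.161641-0.002006i   from Y*(Ω₁)=+0.343346-0.104144i, Y(Ω₂)=-0.429495-0.136116i
  term(m=+6) = +0.010903+0.008172i   from Y*(Ω₁)=-0.033535+0.012371i, Y(Ω₂)=-0.207051-0.320070i
  term(m=+7) = +0.022535+0.073685i   from Y*(Ω₁)=-0.370978+0.162254i, Y(Ω₂)=+0.021933-0.189032i
  term(m=+8) = +0.007275-0.020965i   from Y*(Ω₁)=+0.359992-0.183407i, Y(Ω₂)=+0.039600-0.038061i
Σ over m = -0.304902+0.000000i; ×(4π/17) → -0.225383+0.000000i. Real part: -0.225383

-0.225383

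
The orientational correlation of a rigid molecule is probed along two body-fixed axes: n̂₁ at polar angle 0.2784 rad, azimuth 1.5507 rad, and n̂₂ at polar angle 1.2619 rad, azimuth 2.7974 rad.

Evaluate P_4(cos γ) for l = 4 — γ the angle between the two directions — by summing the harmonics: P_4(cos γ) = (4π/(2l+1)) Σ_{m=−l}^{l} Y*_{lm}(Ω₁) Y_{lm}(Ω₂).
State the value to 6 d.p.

Term-by-term m-sum for l=4 (normalisation 4π/9 = 1.396263):
  [-4]  conj(Y_{4,-4})(Ω₁) = 0.00252 - 0.00020j ; Y_{4,-4}(Ω₂) = 0.07028 + 0.35767j ; Δ = 0.00025 + 0.00089j
  [-3]  conj(Y_{4,-3})(Ω₁) = -0.00151 - 0.02493j ; Y_{4,-3}(Ω₂) = -0.16865 - 0.28249j ; Δ = -0.00679 + 0.00463j
  [-2]  conj(Y_{4,-2})(Ω₁) = -0.13812 + 0.00555j ; Y_{4,-2}(Ω₂) = -0.08278 - 0.06810j ; Δ = 0.01181 + 0.00895j
  [-1]  conj(Y_{4,-1})(Ω₁) = 0.00872 + 0.43385j ; Y_{4,-1}(Ω₂) = 0.30349 + 0.10879j ; Δ = -0.04455 + 0.13262j
  [+0]  conj(Y_{4,0})(Ω₁) = 0.54783 + 0.00000j ; Y_{4,0}(Ω₂) = 0.05568 + 0.00000j ; Δ = 0.03050 + 0.00000j
  [+1]  conj(Y_{4,1})(Ω₁) = -0.00872 + 0.43385j ; Y_{4,1}(Ω₂) = -0.30349 + 0.10879j ; Δ = -0.04455 - 0.13262j
  [+2]  conj(Y_{4,2})(Ω₁) = -0.13812 - 0.00555j ; Y_{4,2}(Ω₂) = -0.08278 + 0.06810j ; Δ = 0.01181 - 0.00895j
  [+3]  conj(Y_{4,3})(Ω₁) = 0.00151 - 0.02493j ; Y_{4,3}(Ω₂) = 0.16865 - 0.28249j ; Δ = -0.00679 - 0.00463j
  [+4]  conj(Y_{4,4})(Ω₁) = 0.00252 + 0.00020j ; Y_{4,4}(Ω₂) = 0.07028 - 0.35767j ; Δ = 0.00025 - 0.00089j
Total Σ_m = -0.04806 - 0.00000j. Multiply by 1.396263: -0.06710 - 0.00000j. P_4(cos γ) = -0.067104

-0.067104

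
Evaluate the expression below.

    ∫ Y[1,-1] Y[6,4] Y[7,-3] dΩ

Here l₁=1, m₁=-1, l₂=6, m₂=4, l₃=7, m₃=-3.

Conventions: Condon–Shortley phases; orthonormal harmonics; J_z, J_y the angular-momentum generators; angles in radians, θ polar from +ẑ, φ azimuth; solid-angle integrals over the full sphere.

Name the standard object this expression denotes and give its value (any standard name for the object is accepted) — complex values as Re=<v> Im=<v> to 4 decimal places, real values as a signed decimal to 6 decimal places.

This is a Gaunt coefficient — the integral of a triple product of spherical harmonics over the sphere.
Rules hold: Σm=0, L=14 even, 5≤7≤7.
N = 3·13·15 = 585
Δ = 0!·2!·12!/15! = 1/1365
Racah Σ t=0..0: t=0:+1/518400 = 1/518400
⇒ 3j(1 6 7; 0 0 0)² = 7/195, sgn -1
Racah Σ t=0..0: t=0:+1/14515200 = 1/14515200
⇒ 3j(1 6 7; -1 4 -3)² = 2/455, sgn +1
4πI² = N·(3j₀)²·(3jₘ)² = 6/65
I = -1·√(0.0923077/4π) = -0.08570655

Gaunt coefficient, -0.085707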